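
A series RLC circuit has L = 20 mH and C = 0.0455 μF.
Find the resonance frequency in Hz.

Step 1 — Resonance condition Im(Z)=0 gives ω₀ = 1/√(LC).
Step 2 — ω₀ = 1/√(0.02·4.55e-08) = 3.315e+04 rad/s.
Step 3 — f₀ = ω₀/(2π) = 5276 Hz.

f₀ = 5276 Hz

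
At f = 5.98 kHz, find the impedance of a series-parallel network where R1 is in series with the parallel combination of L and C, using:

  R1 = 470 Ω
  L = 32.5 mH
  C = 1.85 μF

Step 1 — Angular frequency: ω = 2π·f = 2π·5980 = 3.757e+04 rad/s.
Step 2 — Component impedances:
  R1: Z = R = 470 Ω
  L: Z = jωL = j·3.757e+04·0.0325 = 0 + j1221 Ω
  C: Z = 1/(jωC) = -j/(ω·C) = 0 - j14.39 Ω
Step 3 — Parallel branch: L || C = 1/(1/L + 1/C) = 0 - j14.56 Ω.
Step 4 — Series with R1: Z_total = R1 + (L || C) = 470 - j14.56 Ω = 470.2∠-1.8° Ω.

Z = 470 - j14.56 Ω = 470.2∠-1.8° Ω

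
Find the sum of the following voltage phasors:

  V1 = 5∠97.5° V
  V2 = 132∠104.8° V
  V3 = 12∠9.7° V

Step 1 — Convert each phasor to rectangular form:
  V1 = 5·(cos(97.5°) + j·sin(97.5°)) = -0.6526 + j4.957 V
  V2 = 132·(cos(104.8°) + j·sin(104.8°)) = -33.72 + j127.6 V
  V3 = 12·(cos(9.7°) + j·sin(9.7°)) = 11.83 + j2.022 V
Step 2 — Sum components: V_total = -22.54 + j134.6 V.
Step 3 — Convert to polar: |V_total| = 136.5 V, ∠V_total = 99.5°.

V_total = 136.5∠99.5° V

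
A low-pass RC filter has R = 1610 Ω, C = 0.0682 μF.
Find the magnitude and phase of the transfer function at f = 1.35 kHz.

Step 1 — Angular frequency: ω = 2π·1350 = 8482 rad/s.
Step 2 — Transfer function: H(jω) = 1/(1 + jωRC).
Step 3 — Denominator: 1 + jωRC = 1 + j·8482·1610·6.82e-08 = 1 + j0.9314.
Step 4 — H = 0.5355 - j0.4987.
Step 5 — Magnitude: |H| = 0.7318 (-2.7 dB); phase: φ = -43.0°.

|H| = 0.7318 (-2.7 dB), φ = -43.0°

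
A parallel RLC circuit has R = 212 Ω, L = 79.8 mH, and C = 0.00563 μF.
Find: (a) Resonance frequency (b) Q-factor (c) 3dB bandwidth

Step 1 — Resonance: ω₀ = 1/√(LC) = 1/√(0.0798·5.63e-09) = 4.718e+04 rad/s.
Step 2 — f₀ = ω₀/(2π) = 7509 Hz.
Step 3 — Parallel Q: Q = R/(ω₀L) = 212/(4.718e+04·0.0798) = 0.05631.
Step 4 — Bandwidth: Δω = ω₀/Q = 8.378e+05 rad/s; BW = Δω/(2π) = 1.333e+05 Hz.

(a) f₀ = 7509 Hz  (b) Q = 0.05631  (c) BW = 1.333e+05 Hz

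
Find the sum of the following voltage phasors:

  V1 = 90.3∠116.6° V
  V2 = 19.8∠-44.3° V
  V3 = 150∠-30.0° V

Step 1 — Convert each phasor to rectangular form:
  V1 = 90.3·(cos(116.6°) + j·sin(116.6°)) = -40.43 + j80.74 V
  V2 = 19.8·(cos(-44.3°) + j·sin(-44.3°)) = 14.17 - j13.83 V
  V3 = 150·(cos(-30.0°) + j·sin(-30.0°)) = 129.9 - j75 V
Step 2 — Sum components: V_total = 103.6 - j8.086 V.
Step 3 — Convert to polar: |V_total| = 104 V, ∠V_total = -4.5°.

V_total = 104∠-4.5° V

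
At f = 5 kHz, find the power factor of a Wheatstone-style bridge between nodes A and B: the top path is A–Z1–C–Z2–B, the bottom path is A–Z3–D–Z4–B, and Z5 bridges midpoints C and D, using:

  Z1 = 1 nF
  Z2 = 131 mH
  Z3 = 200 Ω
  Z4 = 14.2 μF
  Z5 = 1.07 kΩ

Step 1 — Angular frequency: ω = 2π·f = 2π·5000 = 3.142e+04 rad/s.
Step 2 — Component impedances:
  Z1: Z = 1/(jωC) = -j/(ω·C) = 0 - j3.183e+04 Ω
  Z2: Z = jωL = j·3.142e+04·0.131 = 0 + j4115 Ω
  Z3: Z = R = 200 Ω
  Z4: Z = 1/(jωC) = -j/(ω·C) = 0 - j2.242 Ω
  Z5: Z = R = 1070 Ω
Step 3 — Bridge requires nodal analysis (the Z5 bridge couples midpoints C and D, so the two paths cannot be reduced to a simple series/parallel combination). Setting node B to ground and injecting 1 A at node A, the 3-node admittance system at A, C, D solves to V_A = Z_AB = 200 - j3.501 Ω = 200∠-1.0° Ω.
Step 4 — Power factor: PF = cos(φ) = Re(Z)/|Z| = 199.95/199.98 = 0.9998.
Step 5 — Type: Im(Z) = -3.501 ⇒ leading (phase φ = -1.0°).

PF = 0.9998 (leading, φ = -1.0°)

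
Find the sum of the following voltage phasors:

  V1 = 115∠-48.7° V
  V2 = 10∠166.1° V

Step 1 — Convert each phasor to rectangular form:
  V1 = 115·(cos(-48.7°) + j·sin(-48.7°)) = 75.9 - j86.4 V
  V2 = 10·(cos(166.1°) + j·sin(166.1°)) = -9.707 + j2.402 V
Step 2 — Sum components: V_total = 66.19 - j83.99 V.
Step 3 — Convert to polar: |V_total| = 106.9 V, ∠V_total = -51.8°.

V_total = 106.9∠-51.8° V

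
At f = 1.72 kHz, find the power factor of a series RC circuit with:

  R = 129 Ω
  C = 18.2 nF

Step 1 — Angular frequency: ω = 2π·f = 2π·1720 = 1.081e+04 rad/s.
Step 2 — Component impedances:
  R: Z = R = 129 Ω
  C: Z = 1/(jωC) = -j/(ω·C) = 0 - j5084 Ω
Step 3 — Series combination: Z_total = R + C = 129 - j5084 Ω = 5086∠-88.5° Ω.
Step 4 — Power factor: PF = cos(φ) = Re(Z)/|Z| = 129/5086 = 0.02536.
Step 5 — Type: Im(Z) = -5084 ⇒ leading (phase φ = -88.5°).

PF = 0.02536 (leading, φ = -88.5°)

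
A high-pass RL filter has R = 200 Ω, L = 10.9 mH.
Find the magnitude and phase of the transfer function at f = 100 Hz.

Step 1 — Angular frequency: ω = 2π·100 = 628.3 rad/s.
Step 2 — Transfer function: H(jω) = jωL/(R + jωL).
Step 3 — Numerator jωL = j·6.849; denominator R + jωL = 200 + j6.849.
Step 4 — H = 0.001171 + j0.0342.
Step 5 — Magnitude: |H| = 0.03422 (-29.3 dB); phase: φ = 88.0°.

|H| = 0.03422 (-29.3 dB), φ = 88.0°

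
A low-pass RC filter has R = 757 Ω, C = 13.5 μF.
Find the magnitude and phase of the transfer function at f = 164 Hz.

Step 1 — Angular frequency: ω = 2π·164 = 1030 rad/s.
Step 2 — Transfer function: H(jω) = 1/(1 + jωRC).
Step 3 — Denominator: 1 + jωRC = 1 + j·1030·757·1.35e-05 = 1 + j10.53.
Step 4 — H = 0.008937 - j0.09411.
Step 5 — Magnitude: |H| = 0.09454 (-20.5 dB); phase: φ = -84.6°.

|H| = 0.09454 (-20.5 dB), φ = -84.6°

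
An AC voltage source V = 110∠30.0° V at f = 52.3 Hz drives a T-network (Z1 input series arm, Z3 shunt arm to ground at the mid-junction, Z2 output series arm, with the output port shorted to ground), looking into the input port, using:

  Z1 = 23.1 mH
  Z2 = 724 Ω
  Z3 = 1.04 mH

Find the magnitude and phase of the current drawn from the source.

Step 1 — Angular frequency: ω = 2π·f = 2π·52.3 = 328.6 rad/s.
Step 2 — Component impedances:
  Z1: Z = jωL = j·328.6·0.0231 = 0 + j7.591 Ω
  Z2: Z = R = 724 Ω
  Z3: Z = jωL = j·328.6·0.00104 = 0 + j0.3418 Ω
Step 3 — With the output port shorted to ground, the output series arm Z2 runs from the junction to ground; the shunt arm Z3 also runs from the junction to ground. They appear in parallel: Z3 || Z2 = 0.0001613 + j0.3418 Ω.
Step 4 — Series with input arm Z1: Z_in = Z1 + (Z3 || Z2) = 0.0001613 + j7.933 Ω = 7.933∠90.0° Ω.
Step 5 — Source phasor: V = 110∠30.0° V = 95.26 + j55 V.
Step 6 — Ohm's law: I = V / Z_total = (95.26 + j55) / (0.0001613 + j7.933) = 6.934 - j12.01 A.
Step 7 — Convert to polar: |I| = 13.87 A, ∠I = -60.0°.

I = 13.87∠-60.0° A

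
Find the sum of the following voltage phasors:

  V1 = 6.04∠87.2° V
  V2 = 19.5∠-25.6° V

Step 1 — Convert each phasor to rectangular form:
  V1 = 6.04·(cos(87.2°) + j·sin(87.2°)) = 0.2951 + j6.033 V
  V2 = 19.5·(cos(-25.6°) + j·sin(-25.6°)) = 17.59 - j8.426 V
Step 2 — Sum components: V_total = 17.88 - j2.393 V.
Step 3 — Convert to polar: |V_total| = 18.04 V, ∠V_total = -7.6°.

V_total = 18.04∠-7.6° V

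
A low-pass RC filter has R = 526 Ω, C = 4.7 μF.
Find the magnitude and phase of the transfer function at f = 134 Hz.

Step 1 — Angular frequency: ω = 2π·134 = 841.9 rad/s.
Step 2 — Transfer function: H(jω) = 1/(1 + jωRC).
Step 3 — Denominator: 1 + jωRC = 1 + j·841.9·526·4.7e-06 = 1 + j2.081.
Step 4 — H = 0.1875 - j0.3903.
Step 5 — Magnitude: |H| = 0.433 (-7.3 dB); phase: φ = -64.3°.

|H| = 0.433 (-7.3 dB), φ = -64.3°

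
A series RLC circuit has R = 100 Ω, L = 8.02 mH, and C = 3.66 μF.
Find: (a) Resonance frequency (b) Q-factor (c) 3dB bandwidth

Step 1 — Resonance: ω₀ = 1/√(LC) = 1/√(0.00802·3.66e-06) = 5837 rad/s.
Step 2 — f₀ = ω₀/(2π) = 929 Hz.
Step 3 — Series Q: Q = ω₀L/R = 5837·0.00802/100 = 0.4681.
Step 4 — Bandwidth: Δω = ω₀/Q = 1.247e+04 rad/s; BW = Δω/(2π) = 1984 Hz.

(a) f₀ = 929 Hz  (b) Q = 0.4681  (c) BW = 1984 Hz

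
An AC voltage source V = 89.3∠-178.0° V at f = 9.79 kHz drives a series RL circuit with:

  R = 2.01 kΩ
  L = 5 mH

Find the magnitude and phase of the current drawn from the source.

Step 1 — Angular frequency: ω = 2π·f = 2π·9790 = 6.151e+04 rad/s.
Step 2 — Component impedances:
  R: Z = R = 2010 Ω
  L: Z = jωL = j·6.151e+04·0.005 = 0 + j307.6 Ω
Step 3 — Series combination: Z_total = R + L = 2010 + j307.6 Ω = 2033∠8.7° Ω.
Step 4 — Source phasor: V = 89.3∠-178.0° V = -89.25 - j3.117 V.
Step 5 — Ohm's law: I = V / Z_total = (-89.25 - j3.117) / (2010 + j307.6) = -0.04362 + j0.005124 A.
Step 6 — Convert to polar: |I| = 0.04392 A, ∠I = 173.3°.

I = 0.04392∠173.3° A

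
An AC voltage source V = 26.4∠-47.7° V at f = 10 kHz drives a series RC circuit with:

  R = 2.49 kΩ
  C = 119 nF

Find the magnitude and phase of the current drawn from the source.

Step 1 — Angular frequency: ω = 2π·f = 2π·1e+04 = 6.283e+04 rad/s.
Step 2 — Component impedances:
  R: Z = R = 2490 Ω
  C: Z = 1/(jωC) = -j/(ω·C) = 0 - j133.7 Ω
Step 3 — Series combination: Z_total = R + C = 2490 - j133.7 Ω = 2494∠-3.1° Ω.
Step 4 — Source phasor: V = 26.4∠-47.7° V = 17.77 - j19.53 V.
Step 5 — Ohm's law: I = V / Z_total = (17.77 - j19.53) / (2490 - j133.7) = 0.007535 - j0.007437 A.
Step 6 — Convert to polar: |I| = 0.01059 A, ∠I = -44.6°.

I = 0.01059∠-44.6° A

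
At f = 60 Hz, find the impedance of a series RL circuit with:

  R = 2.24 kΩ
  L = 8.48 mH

Step 1 — Angular frequency: ω = 2π·f = 2π·60 = 377 rad/s.
Step 2 — Component impedances:
  R: Z = R = 2240 Ω
  L: Z = jωL = j·377·0.00848 = 0 + j3.197 Ω
Step 3 — Series combination: Z_total = R + L = 2240 + j3.197 Ω = 2240∠0.1° Ω.

Z = 2240 + j3.197 Ω = 2240∠0.1° Ω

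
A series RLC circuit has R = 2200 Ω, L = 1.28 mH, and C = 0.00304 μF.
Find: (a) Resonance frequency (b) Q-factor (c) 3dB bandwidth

Step 1 — Resonance: ω₀ = 1/√(LC) = 1/√(0.00128·3.04e-09) = 5.069e+05 rad/s.
Step 2 — f₀ = ω₀/(2π) = 8.068e+04 Hz.
Step 3 — Series Q: Q = ω₀L/R = 5.069e+05·0.00128/2200 = 0.2949.
Step 4 — Bandwidth: Δω = ω₀/Q = 1.719e+06 rad/s; BW = Δω/(2π) = 2.735e+05 Hz.

(a) f₀ = 8.068e+04 Hz  (b) Q = 0.2949  (c) BW = 2.735e+05 Hz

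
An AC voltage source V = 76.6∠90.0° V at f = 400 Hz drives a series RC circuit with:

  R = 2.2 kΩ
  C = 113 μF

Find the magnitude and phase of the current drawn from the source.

Step 1 — Angular frequency: ω = 2π·f = 2π·400 = 2513 rad/s.
Step 2 — Component impedances:
  R: Z = R = 2200 Ω
  C: Z = 1/(jωC) = -j/(ω·C) = 0 - j3.521 Ω
Step 3 — Series combination: Z_total = R + C = 2200 - j3.521 Ω = 2200∠-0.1° Ω.
Step 4 — Source phasor: V = 76.6∠90.0° V = 0 + j76.6 V.
Step 5 — Ohm's law: I = V / Z_total = (0 + j76.6) / (2200 - j3.521) = -5.573e-05 + j0.03482 A.
Step 6 — Convert to polar: |I| = 0.03482 A, ∠I = 90.1°.

I = 0.03482∠90.1° A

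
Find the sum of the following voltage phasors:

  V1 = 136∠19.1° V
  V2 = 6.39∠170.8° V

Step 1 — Convert each phasor to rectangular form:
  V1 = 136·(cos(19.1°) + j·sin(19.1°)) = 128.5 + j44.5 V
  V2 = 6.39·(cos(170.8°) + j·sin(170.8°)) = -6.308 + j1.022 V
Step 2 — Sum components: V_total = 122.2 + j45.52 V.
Step 3 — Convert to polar: |V_total| = 130.4 V, ∠V_total = 20.4°.

V_total = 130.4∠20.4° V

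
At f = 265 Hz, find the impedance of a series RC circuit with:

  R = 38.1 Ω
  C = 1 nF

Step 1 — Angular frequency: ω = 2π·f = 2π·265 = 1665 rad/s.
Step 2 — Component impedances:
  R: Z = R = 38.1 Ω
  C: Z = 1/(jωC) = -j/(ω·C) = 0 - j6.006e+05 Ω
Step 3 — Series combination: Z_total = R + C = 38.1 - j6.006e+05 Ω = 6.006e+05∠-90.0° Ω.

Z = 38.1 - j6.006e+05 Ω = 6.006e+05∠-90.0° Ω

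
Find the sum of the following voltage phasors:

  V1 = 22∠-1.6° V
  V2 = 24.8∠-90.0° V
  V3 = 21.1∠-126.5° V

Step 1 — Convert each phasor to rectangular form:
  V1 = 22·(cos(-1.6°) + j·sin(-1.6°)) = 21.99 - j0.6143 V
  V2 = 24.8·(cos(-90.0°) + j·sin(-90.0°)) = 0 - j24.8 V
  V3 = 21.1·(cos(-126.5°) + j·sin(-126.5°)) = -12.55 - j16.96 V
Step 2 — Sum components: V_total = 9.441 - j42.38 V.
Step 3 — Convert to polar: |V_total| = 43.41 V, ∠V_total = -77.4°.

V_total = 43.41∠-77.4° V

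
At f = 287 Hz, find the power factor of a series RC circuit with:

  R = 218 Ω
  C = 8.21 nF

Step 1 — Angular frequency: ω = 2π·f = 2π·287 = 1803 rad/s.
Step 2 — Component impedances:
  R: Z = R = 218 Ω
  C: Z = 1/(jωC) = -j/(ω·C) = 0 - j6.755e+04 Ω
Step 3 — Series combination: Z_total = R + C = 218 - j6.755e+04 Ω = 6.755e+04∠-89.8° Ω.
Step 4 — Power factor: PF = cos(φ) = Re(Z)/|Z| = 218/6.755e+04 = 0.003227.
Step 5 — Type: Im(Z) = -6.755e+04 ⇒ leading (phase φ = -89.8°).

PF = 0.003227 (leading, φ = -89.8°)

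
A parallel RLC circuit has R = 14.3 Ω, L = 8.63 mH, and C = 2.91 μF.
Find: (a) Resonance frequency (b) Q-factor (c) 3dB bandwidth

Step 1 — Resonance: ω₀ = 1/√(LC) = 1/√(0.00863·2.91e-06) = 6310 rad/s.
Step 2 — f₀ = ω₀/(2π) = 1004 Hz.
Step 3 — Parallel Q: Q = R/(ω₀L) = 14.3/(6310·0.00863) = 0.2626.
Step 4 — Bandwidth: Δω = ω₀/Q = 2.403e+04 rad/s; BW = Δω/(2π) = 3825 Hz.

(a) f₀ = 1004 Hz  (b) Q = 0.2626  (c) BW = 3825 Hz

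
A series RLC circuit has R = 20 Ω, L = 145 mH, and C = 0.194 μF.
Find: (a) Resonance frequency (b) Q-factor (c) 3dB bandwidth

Step 1 — Resonance: ω₀ = 1/√(LC) = 1/√(0.145·1.94e-07) = 5962 rad/s.
Step 2 — f₀ = ω₀/(2π) = 948.9 Hz.
Step 3 — Series Q: Q = ω₀L/R = 5962·0.145/20 = 43.23.
Step 4 — Bandwidth: Δω = ω₀/Q = 137.9 rad/s; BW = Δω/(2π) = 21.95 Hz.

(a) f₀ = 948.9 Hz  (b) Q = 43.23  (c) BW = 21.95 Hz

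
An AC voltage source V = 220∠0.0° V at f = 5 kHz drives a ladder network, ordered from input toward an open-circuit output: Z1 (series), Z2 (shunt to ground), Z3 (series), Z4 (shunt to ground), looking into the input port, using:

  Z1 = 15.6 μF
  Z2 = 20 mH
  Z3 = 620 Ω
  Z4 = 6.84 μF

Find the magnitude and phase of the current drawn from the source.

Step 1 — Angular frequency: ω = 2π·f = 2π·5000 = 3.142e+04 rad/s.
Step 2 — Component impedances:
  Z1: Z = 1/(jωC) = -j/(ω·C) = 0 - j2.04 Ω
  Z2: Z = jωL = j·3.142e+04·0.02 = 0 + j628.3 Ω
  Z3: Z = R = 620 Ω
  Z4: Z = 1/(jωC) = -j/(ω·C) = 0 - j4.654 Ω
Step 3 — Ladder network (open output): work backward from the far end, alternating series and parallel combinations. Z_in = 316.5 + j307.9 Ω = 441.6∠44.2° Ω.
Step 4 — Source phasor: V = 220∠0.0° V = 220 V.
Step 5 — Ohm's law: I = V / Z_total = (220) / (316.5 + j307.9) = 0.3571 - j0.3474 A.
Step 6 — Convert to polar: |I| = 0.4982 A, ∠I = -44.2°.

I = 0.4982∠-44.2° A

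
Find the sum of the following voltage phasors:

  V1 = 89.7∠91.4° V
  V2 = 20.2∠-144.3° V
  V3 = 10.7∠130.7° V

Step 1 — Convert each phasor to rectangular form:
  V1 = 89.7·(cos(91.4°) + j·sin(91.4°)) = -2.192 + j89.67 V
  V2 = 20.2·(cos(-144.3°) + j·sin(-144.3°)) = -16.4 - j11.79 V
  V3 = 10.7·(cos(130.7°) + j·sin(130.7°)) = -6.977 + j8.112 V
Step 2 — Sum components: V_total = -25.57 + j86 V.
Step 3 — Convert to polar: |V_total| = 89.72 V, ∠V_total = 106.6°.

V_total = 89.72∠106.6° V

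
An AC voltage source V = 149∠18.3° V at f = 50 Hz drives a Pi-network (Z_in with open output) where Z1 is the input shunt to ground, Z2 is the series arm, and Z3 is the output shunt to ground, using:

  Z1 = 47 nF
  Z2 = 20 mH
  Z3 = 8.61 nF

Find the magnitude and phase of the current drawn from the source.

Step 1 — Angular frequency: ω = 2π·f = 2π·50 = 314.2 rad/s.
Step 2 — Component impedances:
  Z1: Z = 1/(jωC) = -j/(ω·C) = 0 - j6.773e+04 Ω
  Z2: Z = jωL = j·314.2·0.02 = 0 + j6.283 Ω
  Z3: Z = 1/(jωC) = -j/(ω·C) = 0 - j3.697e+05 Ω
Step 3 — With open output, the series arm Z2 and the output shunt Z3 appear in series to ground: Z2 + Z3 = 0 - j3.697e+05 Ω.
Step 4 — Parallel with input shunt Z1: Z_in = Z1 || (Z2 + Z3) = 0 - j5.724e+04 Ω = 5.724e+04∠-90.0° Ω.
Step 5 — Source phasor: V = 149∠18.3° V = 141.5 + j46.78 V.
Step 6 — Ohm's law: I = V / Z_total = (141.5 + j46.78) / (0 - j5.724e+04) = -0.0008174 + j0.002471 A.
Step 7 — Convert to polar: |I| = 0.002603 A, ∠I = 108.3°.

I = 0.002603∠108.3° A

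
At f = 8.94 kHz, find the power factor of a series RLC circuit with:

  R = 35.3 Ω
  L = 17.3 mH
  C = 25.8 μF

Step 1 — Angular frequency: ω = 2π·f = 2π·8940 = 5.617e+04 rad/s.
Step 2 — Component impedances:
  R: Z = R = 35.3 Ω
  L: Z = jωL = j·5.617e+04·0.0173 = 0 + j971.8 Ω
  C: Z = 1/(jωC) = -j/(ω·C) = 0 - j0.69 Ω
Step 3 — Series combination: Z_total = R + L + C = 35.3 + j971.1 Ω = 971.7∠87.9° Ω.
Step 4 — Power factor: PF = cos(φ) = Re(Z)/|Z| = 35.3/971.7 = 0.03633.
Step 5 — Type: Im(Z) = 971.1 ⇒ lagging (phase φ = 87.9°).

PF = 0.03633 (lagging, φ = 87.9°)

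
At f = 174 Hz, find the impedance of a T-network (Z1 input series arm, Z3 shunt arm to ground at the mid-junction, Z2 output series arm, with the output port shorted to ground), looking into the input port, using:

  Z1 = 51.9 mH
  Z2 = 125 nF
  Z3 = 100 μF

Step 1 — Angular frequency: ω = 2π·f = 2π·174 = 1093 rad/s.
Step 2 — Component impedances:
  Z1: Z = jωL = j·1093·0.0519 = 0 + j56.74 Ω
  Z2: Z = 1/(jωC) = -j/(ω·C) = 0 - j7317 Ω
  Z3: Z = 1/(jωC) = -j/(ω·C) = 0 - j9.147 Ω
Step 3 — With the output port shorted to ground, the output series arm Z2 runs from the junction to ground; the shunt arm Z3 also runs from the junction to ground. They appear in parallel: Z3 || Z2 = 0 - j9.135 Ω.
Step 4 — Series with input arm Z1: Z_in = Z1 + (Z3 || Z2) = 0 + j47.61 Ω = 47.61∠90.0° Ω.

Z = 0 + j47.61 Ω = 47.61∠90.0° Ω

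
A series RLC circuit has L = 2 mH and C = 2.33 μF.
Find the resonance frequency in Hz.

Step 1 — Resonance condition Im(Z)=0 gives ω₀ = 1/√(LC).
Step 2 — ω₀ = 1/√(0.002·2.33e-06) = 1.465e+04 rad/s.
Step 3 — f₀ = ω₀/(2π) = 2331 Hz.

f₀ = 2331 Hz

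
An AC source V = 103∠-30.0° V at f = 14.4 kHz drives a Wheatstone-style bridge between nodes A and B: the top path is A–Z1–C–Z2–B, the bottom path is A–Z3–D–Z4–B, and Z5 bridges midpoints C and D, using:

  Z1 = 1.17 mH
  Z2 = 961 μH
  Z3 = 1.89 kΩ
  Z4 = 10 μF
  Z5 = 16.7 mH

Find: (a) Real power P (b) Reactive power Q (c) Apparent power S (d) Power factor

Step 1 — Angular frequency: ω = 2π·f = 2π·1.44e+04 = 9.048e+04 rad/s.
Step 2 — Component impedances:
  Z1: Z = jωL = j·9.048e+04·0.00117 = 0 + j105.9 Ω
  Z2: Z = jωL = j·9.048e+04·0.000961 = 0 + j86.95 Ω
  Z3: Z = R = 1890 Ω
  Z4: Z = 1/(jωC) = -j/(ω·C) = 0 - j1.105 Ω
  Z5: Z = jωL = j·9.048e+04·0.0167 = 0 + j1511 Ω
Step 3 — Bridge requires nodal analysis (the Z5 bridge couples midpoints C and D, so the two paths cannot be reduced to a simple series/parallel combination). Setting node B to ground and injecting 1 A at node A, the 3-node admittance system at A, C, D solves to V_A = Z_AB = 18.55 + j186.2 Ω = 187.2∠84.3° Ω.
Step 4 — Source phasor: V = 103∠-30.0° V = 89.2 - j51.5 V.
Step 5 — Current: I = V / Z = -0.2266 - j0.5015 A = 0.5503∠-114.3° A.
Step 6 — Complex power: S = V·I* = 5.617 + j56.41 VA.
Step 7 — Real power: P = Re(S) = 5.617 W.
Step 8 — Reactive power: Q = Im(S) = 56.41 VAR.
Step 9 — Apparent power: |S| = 56.68 VA.
Step 10 — Power factor: PF = P/|S| = 0.09909 (lagging).

(a) P = 5.617 W  (b) Q = 56.41 VAR  (c) S = 56.68 VA  (d) PF = 0.09909 (lagging)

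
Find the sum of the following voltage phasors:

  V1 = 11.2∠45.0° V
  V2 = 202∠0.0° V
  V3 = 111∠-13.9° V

Step 1 — Convert each phasor to rectangular form:
  V1 = 11.2·(cos(45.0°) + j·sin(45.0°)) = 7.92 + j7.92 V
  V2 = 202·(cos(0.0°) + j·sin(0.0°)) = 202 V
  V3 = 111·(cos(-13.9°) + j·sin(-13.9°)) = 107.7 - j26.67 V
Step 2 — Sum components: V_total = 317.7 - j18.75 V.
Step 3 — Convert to polar: |V_total| = 318.2 V, ∠V_total = -3.4°.

V_total = 318.2∠-3.4° V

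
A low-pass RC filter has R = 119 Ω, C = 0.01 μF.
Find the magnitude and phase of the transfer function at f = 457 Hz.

Step 1 — Angular frequency: ω = 2π·457 = 2871 rad/s.
Step 2 — Transfer function: H(jω) = 1/(1 + jωRC).
Step 3 — Denominator: 1 + jωRC = 1 + j·2871·119·1e-08 = 1 + j0.003417.
Step 4 — H = 1 - j0.003417.
Step 5 — Magnitude: |H| = 1 (-0.0 dB); phase: φ = -0.2°.

|H| = 1 (-0.0 dB), φ = -0.2°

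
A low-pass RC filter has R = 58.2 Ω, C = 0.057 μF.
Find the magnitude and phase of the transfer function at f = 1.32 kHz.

Step 1 — Angular frequency: ω = 2π·1320 = 8294 rad/s.
Step 2 — Transfer function: H(jω) = 1/(1 + jωRC).
Step 3 — Denominator: 1 + jωRC = 1 + j·8294·58.2·5.7e-08 = 1 + j0.02751.
Step 4 — H = 0.9992 - j0.02749.
Step 5 — Magnitude: |H| = 0.9996 (-0.0 dB); phase: φ = -1.6°.

|H| = 0.9996 (-0.0 dB), φ = -1.6°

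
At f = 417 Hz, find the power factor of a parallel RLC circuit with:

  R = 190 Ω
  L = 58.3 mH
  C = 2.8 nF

Step 1 — Angular frequency: ω = 2π·f = 2π·417 = 2620 rad/s.
Step 2 — Component impedances:
  R: Z = R = 190 Ω
  L: Z = jωL = j·2620·0.0583 = 0 + j152.8 Ω
  C: Z = 1/(jωC) = -j/(ω·C) = 0 - j1.363e+05 Ω
Step 3 — Parallel combination: 1/Z_total = 1/R + 1/L + 1/C; Z_total = 74.69 + j92.8 Ω = 119.1∠51.2° Ω.
Step 4 — Power factor: PF = cos(φ) = Re(Z)/|Z| = 74.694/119.13 = 0.627.
Step 5 — Type: Im(Z) = 92.8 ⇒ lagging (phase φ = 51.2°).

PF = 0.627 (lagging, φ = 51.2°)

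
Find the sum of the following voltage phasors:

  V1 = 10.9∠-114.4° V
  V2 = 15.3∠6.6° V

Step 1 — Convert each phasor to rectangular form:
  V1 = 10.9·(cos(-114.4°) + j·sin(-114.4°)) = -4.503 - j9.926 V
  V2 = 15.3·(cos(6.6°) + j·sin(6.6°)) = 15.2 + j1.759 V
Step 2 — Sum components: V_total = 10.7 - j8.168 V.
Step 3 — Convert to polar: |V_total| = 13.46 V, ∠V_total = -37.4°.

V_total = 13.46∠-37.4° V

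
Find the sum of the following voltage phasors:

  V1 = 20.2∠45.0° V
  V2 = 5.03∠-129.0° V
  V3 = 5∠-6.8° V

Step 1 — Convert each phasor to rectangular form:
  V1 = 20.2·(cos(45.0°) + j·sin(45.0°)) = 14.28 + j14.28 V
  V2 = 5.03·(cos(-129.0°) + j·sin(-129.0°)) = -3.165 - j3.909 V
  V3 = 5·(cos(-6.8°) + j·sin(-6.8°)) = 4.965 - j0.592 V
Step 2 — Sum components: V_total = 16.08 + j9.782 V.
Step 3 — Convert to polar: |V_total| = 18.82 V, ∠V_total = 31.3°.

V_total = 18.82∠31.3° V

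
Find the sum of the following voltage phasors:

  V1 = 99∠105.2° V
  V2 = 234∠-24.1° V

Step 1 — Convert each phasor to rectangular form:
  V1 = 99·(cos(105.2°) + j·sin(105.2°)) = -25.96 + j95.54 V
  V2 = 234·(cos(-24.1°) + j·sin(-24.1°)) = 213.6 - j95.55 V
Step 2 — Sum components: V_total = 187.6 - j0.01269 V.
Step 3 — Convert to polar: |V_total| = 187.6 V, ∠V_total = -0.0°.

V_total = 187.6∠-0.0° V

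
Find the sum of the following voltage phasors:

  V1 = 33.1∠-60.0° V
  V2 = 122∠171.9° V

Step 1 — Convert each phasor to rectangular form:
  V1 = 33.1·(cos(-60.0°) + j·sin(-60.0°)) = 16.55 - j28.67 V
  V2 = 122·(cos(171.9°) + j·sin(171.9°)) = -120.8 + j17.19 V
Step 2 — Sum components: V_total = -104.2 - j11.48 V.
Step 3 — Convert to polar: |V_total| = 104.9 V, ∠V_total = -173.7°.

V_total = 104.9∠-173.7° V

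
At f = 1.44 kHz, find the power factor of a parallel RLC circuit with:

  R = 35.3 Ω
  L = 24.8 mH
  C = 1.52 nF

Step 1 — Angular frequency: ω = 2π·f = 2π·1440 = 9048 rad/s.
Step 2 — Component impedances:
  R: Z = R = 35.3 Ω
  L: Z = jωL = j·9048·0.0248 = 0 + j224.4 Ω
  C: Z = 1/(jωC) = -j/(ω·C) = 0 - j7.271e+04 Ω
Step 3 — Parallel combination: 1/Z_total = 1/R + 1/L + 1/C; Z_total = 34.45 + j5.403 Ω = 34.87∠8.9° Ω.
Step 4 — Power factor: PF = cos(φ) = Re(Z)/|Z| = 34.453/34.874 = 0.9879.
Step 5 — Type: Im(Z) = 5.403 ⇒ lagging (phase φ = 8.9°).

PF = 0.9879 (lagging, φ = 8.9°)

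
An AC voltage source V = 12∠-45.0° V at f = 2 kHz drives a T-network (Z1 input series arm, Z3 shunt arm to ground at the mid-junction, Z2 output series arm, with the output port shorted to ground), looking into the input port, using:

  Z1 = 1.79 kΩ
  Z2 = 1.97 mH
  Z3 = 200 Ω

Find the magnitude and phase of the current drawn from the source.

Step 1 — Angular frequency: ω = 2π·f = 2π·2000 = 1.257e+04 rad/s.
Step 2 — Component impedances:
  Z1: Z = R = 1790 Ω
  Z2: Z = jωL = j·1.257e+04·0.00197 = 0 + j24.76 Ω
  Z3: Z = R = 200 Ω
Step 3 — With the output port shorted to ground, the output series arm Z2 runs from the junction to ground; the shunt arm Z3 also runs from the junction to ground. They appear in parallel: Z3 || Z2 = 3.018 + j24.38 Ω.
Step 4 — Series with input arm Z1: Z_in = Z1 + (Z3 || Z2) = 1793 + j24.38 Ω = 1793∠0.8° Ω.
Step 5 — Source phasor: V = 12∠-45.0° V = 8.485 - j8.485 V.
Step 6 — Ohm's law: I = V / Z_total = (8.485 - j8.485) / (1793 + j24.38) = 0.004667 - j0.004796 A.
Step 7 — Convert to polar: |I| = 0.006692 A, ∠I = -45.8°.

I = 0.006692∠-45.8° A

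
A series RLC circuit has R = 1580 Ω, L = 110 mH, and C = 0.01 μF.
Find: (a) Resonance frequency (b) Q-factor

Step 1 — Resonance condition Im(Z)=0 gives ω₀ = 1/√(LC).
Step 2 — ω₀ = 1/√(0.11·1e-08) = 3.015e+04 rad/s.
Step 3 — f₀ = ω₀/(2π) = 4799 Hz.
Step 4 — Series Q: Q = ω₀L/R = 3.015e+04·0.11/1580 = 2.099.

(a) f₀ = 4799 Hz  (b) Q = 2.099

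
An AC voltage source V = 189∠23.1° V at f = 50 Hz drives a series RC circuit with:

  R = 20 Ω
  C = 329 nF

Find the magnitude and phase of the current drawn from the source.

Step 1 — Angular frequency: ω = 2π·f = 2π·50 = 314.2 rad/s.
Step 2 — Component impedances:
  R: Z = R = 20 Ω
  C: Z = 1/(jωC) = -j/(ω·C) = 0 - j9675 Ω
Step 3 — Series combination: Z_total = R + C = 20 - j9675 Ω = 9675∠-89.9° Ω.
Step 4 — Source phasor: V = 189∠23.1° V = 173.8 + j74.15 V.
Step 5 — Ohm's law: I = V / Z_total = (173.8 + j74.15) / (20 - j9675) = -0.007627 + j0.01798 A.
Step 6 — Convert to polar: |I| = 0.01953 A, ∠I = 113.0°.

I = 0.01953∠113.0° A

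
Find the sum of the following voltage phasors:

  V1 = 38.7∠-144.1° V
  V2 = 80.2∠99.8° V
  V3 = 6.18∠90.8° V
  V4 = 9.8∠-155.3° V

Step 1 — Convert each phasor to rectangular form:
  V1 = 38.7·(cos(-144.1°) + j·sin(-144.1°)) = -31.35 - j22.69 V
  V2 = 80.2·(cos(99.8°) + j·sin(99.8°)) = -13.65 + j79.03 V
  V3 = 6.18·(cos(90.8°) + j·sin(90.8°)) = -0.08629 + j6.179 V
  V4 = 9.8·(cos(-155.3°) + j·sin(-155.3°)) = -8.903 - j4.095 V
Step 2 — Sum components: V_total = -53.99 + j58.42 V.
Step 3 — Convert to polar: |V_total| = 79.55 V, ∠V_total = 132.7°.

V_total = 79.55∠132.7° V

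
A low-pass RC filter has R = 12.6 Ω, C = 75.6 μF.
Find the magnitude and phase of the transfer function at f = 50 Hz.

Step 1 — Angular frequency: ω = 2π·50 = 314.2 rad/s.
Step 2 — Transfer function: H(jω) = 1/(1 + jωRC).
Step 3 — Denominator: 1 + jωRC = 1 + j·314.2·12.6·7.56e-05 = 1 + j0.2993.
Step 4 — H = 0.9178 - j0.2747.
Step 5 — Magnitude: |H| = 0.958 (-0.4 dB); phase: φ = -16.7°.

|H| = 0.958 (-0.4 dB), φ = -16.7°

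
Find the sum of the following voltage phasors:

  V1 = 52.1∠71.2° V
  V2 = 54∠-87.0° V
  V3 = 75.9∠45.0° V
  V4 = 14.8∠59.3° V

Step 1 — Convert each phasor to rectangular form:
  V1 = 52.1·(cos(71.2°) + j·sin(71.2°)) = 16.79 + j49.32 V
  V2 = 54·(cos(-87.0°) + j·sin(-87.0°)) = 2.826 - j53.93 V
  V3 = 75.9·(cos(45.0°) + j·sin(45.0°)) = 53.67 + j53.67 V
  V4 = 14.8·(cos(59.3°) + j·sin(59.3°)) = 7.556 + j12.73 V
Step 2 — Sum components: V_total = 80.84 + j61.79 V.
Step 3 — Convert to polar: |V_total| = 101.8 V, ∠V_total = 37.4°.

V_total = 101.8∠37.4° V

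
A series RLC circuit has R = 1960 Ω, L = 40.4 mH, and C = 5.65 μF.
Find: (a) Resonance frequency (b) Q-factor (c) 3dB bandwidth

Step 1 — Resonance condition Im(Z)=0 gives ω₀ = 1/√(LC).
Step 2 — ω₀ = 1/√(0.0404·5.65e-06) = 2093 rad/s.
Step 3 — f₀ = ω₀/(2π) = 333.1 Hz.
Step 4 — Series Q: Q = ω₀L/R = 2093·0.0404/1960 = 0.04314.
Step 5 — 3dB bandwidth: Δω = ω₀/Q = 4.851e+04 rad/s; BW = Δω/(2π) = 7721 Hz.

(a) f₀ = 333.1 Hz  (b) Q = 0.04314  (c) BW = 7721 Hz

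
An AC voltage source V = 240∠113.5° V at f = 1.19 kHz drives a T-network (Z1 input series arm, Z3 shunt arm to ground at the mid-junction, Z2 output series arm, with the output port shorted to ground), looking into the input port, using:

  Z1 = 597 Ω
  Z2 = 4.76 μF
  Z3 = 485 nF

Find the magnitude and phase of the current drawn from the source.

Step 1 — Angular frequency: ω = 2π·f = 2π·1190 = 7477 rad/s.
Step 2 — Component impedances:
  Z1: Z = R = 597 Ω
  Z2: Z = 1/(jωC) = -j/(ω·C) = 0 - j28.1 Ω
  Z3: Z = 1/(jωC) = -j/(ω·C) = 0 - j275.8 Ω
Step 3 — With the output port shorted to ground, the output series arm Z2 runs from the junction to ground; the shunt arm Z3 also runs from the junction to ground. They appear in parallel: Z3 || Z2 = 0 - j25.5 Ω.
Step 4 — Series with input arm Z1: Z_in = Z1 + (Z3 || Z2) = 597 - j25.5 Ω = 597.5∠-2.4° Ω.
Step 5 — Source phasor: V = 240∠113.5° V = -95.7 + j220.1 V.
Step 6 — Ohm's law: I = V / Z_total = (-95.7 + j220.1) / (597 - j25.5) = -0.1757 + j0.3612 A.
Step 7 — Convert to polar: |I| = 0.4016 A, ∠I = 115.9°.

I = 0.4016∠115.9° A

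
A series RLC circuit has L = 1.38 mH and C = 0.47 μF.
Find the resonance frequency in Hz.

Step 1 — Resonance condition Im(Z)=0 gives ω₀ = 1/√(LC).
Step 2 — ω₀ = 1/√(0.00138·4.7e-07) = 3.927e+04 rad/s.
Step 3 — f₀ = ω₀/(2π) = 6249 Hz.

f₀ = 6249 Hz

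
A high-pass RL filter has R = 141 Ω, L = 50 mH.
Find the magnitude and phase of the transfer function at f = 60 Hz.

Step 1 — Angular frequency: ω = 2π·60 = 377 rad/s.
Step 2 — Transfer function: H(jω) = jωL/(R + jωL).
Step 3 — Numerator jωL = j·18.85; denominator R + jωL = 141 + j18.85.
Step 4 — H = 0.01756 + j0.1313.
Step 5 — Magnitude: |H| = 0.1325 (-17.6 dB); phase: φ = 82.4°.

|H| = 0.1325 (-17.6 dB), φ = 82.4°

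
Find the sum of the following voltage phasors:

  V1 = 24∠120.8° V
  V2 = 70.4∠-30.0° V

Step 1 — Convert each phasor to rectangular form:
  V1 = 24·(cos(120.8°) + j·sin(120.8°)) = -12.29 + j20.62 V
  V2 = 70.4·(cos(-30.0°) + j·sin(-30.0°)) = 60.97 - j35.2 V
Step 2 — Sum components: V_total = 48.68 - j14.58 V.
Step 3 — Convert to polar: |V_total| = 50.82 V, ∠V_total = -16.7°.

V_total = 50.82∠-16.7° V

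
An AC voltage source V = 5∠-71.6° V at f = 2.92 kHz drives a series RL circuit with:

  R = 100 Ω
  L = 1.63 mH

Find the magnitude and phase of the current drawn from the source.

Step 1 — Angular frequency: ω = 2π·f = 2π·2920 = 1.835e+04 rad/s.
Step 2 — Component impedances:
  R: Z = R = 100 Ω
  L: Z = jωL = j·1.835e+04·0.00163 = 0 + j29.91 Ω
Step 3 — Series combination: Z_total = R + L = 100 + j29.91 Ω = 104.4∠16.6° Ω.
Step 4 — Source phasor: V = 5∠-71.6° V = 1.578 - j4.744 V.
Step 5 — Ohm's law: I = V / Z_total = (1.578 - j4.744) / (100 + j29.91) = 0.001463 - j0.04788 A.
Step 6 — Convert to polar: |I| = 0.0479 A, ∠I = -88.2°.

I = 0.0479∠-88.2° A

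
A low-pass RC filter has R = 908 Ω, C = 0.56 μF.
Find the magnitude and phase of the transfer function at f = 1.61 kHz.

Step 1 — Angular frequency: ω = 2π·1610 = 1.012e+04 rad/s.
Step 2 — Transfer function: H(jω) = 1/(1 + jωRC).
Step 3 — Denominator: 1 + jωRC = 1 + j·1.012e+04·908·5.6e-07 = 1 + j5.144.
Step 4 — H = 0.03642 - j0.1873.
Step 5 — Magnitude: |H| = 0.1908 (-14.4 dB); phase: φ = -79.0°.

|H| = 0.1908 (-14.4 dB), φ = -79.0°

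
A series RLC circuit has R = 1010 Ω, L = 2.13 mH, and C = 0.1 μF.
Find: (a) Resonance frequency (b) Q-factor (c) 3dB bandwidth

Step 1 — Resonance condition Im(Z)=0 gives ω₀ = 1/√(LC).
Step 2 — ω₀ = 1/√(0.00213·1e-07) = 6.852e+04 rad/s.
Step 3 — f₀ = ω₀/(2π) = 1.091e+04 Hz.
Step 4 — Series Q: Q = ω₀L/R = 6.852e+04·0.00213/1010 = 0.1445.
Step 5 — 3dB bandwidth: Δω = ω₀/Q = 4.742e+05 rad/s; BW = Δω/(2π) = 7.547e+04 Hz.

(a) f₀ = 1.091e+04 Hz  (b) Q = 0.1445  (c) BW = 7.547e+04 Hz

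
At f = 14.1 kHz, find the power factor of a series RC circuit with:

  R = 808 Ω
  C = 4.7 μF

Step 1 — Angular frequency: ω = 2π·f = 2π·1.41e+04 = 8.859e+04 rad/s.
Step 2 — Component impedances:
  R: Z = R = 808 Ω
  C: Z = 1/(jωC) = -j/(ω·C) = 0 - j2.402 Ω
Step 3 — Series combination: Z_total = R + C = 808 - j2.402 Ω = 808∠-0.2° Ω.
Step 4 — Power factor: PF = cos(φ) = Re(Z)/|Z| = 808/808 = 1.
Step 5 — Type: Im(Z) = -2.402 ⇒ leading (phase φ = -0.2°).

PF = 1 (leading, φ = -0.2°)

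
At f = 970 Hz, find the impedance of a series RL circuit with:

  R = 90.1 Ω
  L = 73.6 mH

Step 1 — Angular frequency: ω = 2π·f = 2π·970 = 6095 rad/s.
Step 2 — Component impedances:
  R: Z = R = 90.1 Ω
  L: Z = jωL = j·6095·0.0736 = 0 + j448.6 Ω
Step 3 — Series combination: Z_total = R + L = 90.1 + j448.6 Ω = 457.5∠78.6° Ω.

Z = 90.1 + j448.6 Ω = 457.5∠78.6° Ω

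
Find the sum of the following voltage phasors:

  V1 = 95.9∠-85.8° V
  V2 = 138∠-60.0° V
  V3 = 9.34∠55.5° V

Step 1 — Convert each phasor to rectangular form:
  V1 = 95.9·(cos(-85.8°) + j·sin(-85.8°)) = 7.024 - j95.64 V
  V2 = 138·(cos(-60.0°) + j·sin(-60.0°)) = 69 - j119.5 V
  V3 = 9.34·(cos(55.5°) + j·sin(55.5°)) = 5.29 + j7.697 V
Step 2 — Sum components: V_total = 81.31 - j207.5 V.
Step 3 — Convert to polar: |V_total| = 222.8 V, ∠V_total = -68.6°.

V_total = 222.8∠-68.6° V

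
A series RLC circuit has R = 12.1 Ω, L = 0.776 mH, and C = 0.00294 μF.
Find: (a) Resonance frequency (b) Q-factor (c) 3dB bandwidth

Step 1 — Resonance: ω₀ = 1/√(LC) = 1/√(0.000776·2.94e-09) = 6.621e+05 rad/s.
Step 2 — f₀ = ω₀/(2π) = 1.054e+05 Hz.
Step 3 — Series Q: Q = ω₀L/R = 6.621e+05·0.000776/12.1 = 42.46.
Step 4 — Bandwidth: Δω = ω₀/Q = 1.559e+04 rad/s; BW = Δω/(2π) = 2482 Hz.

(a) f₀ = 1.054e+05 Hz  (b) Q = 42.46  (c) BW = 2482 Hz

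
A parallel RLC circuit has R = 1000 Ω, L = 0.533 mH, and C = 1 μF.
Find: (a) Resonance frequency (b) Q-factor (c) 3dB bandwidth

Step 1 — Resonance: ω₀ = 1/√(LC) = 1/√(0.000533·1e-06) = 4.331e+04 rad/s.
Step 2 — f₀ = ω₀/(2π) = 6894 Hz.
Step 3 — Parallel Q: Q = R/(ω₀L) = 1000/(4.331e+04·0.000533) = 43.31.
Step 4 — Bandwidth: Δω = ω₀/Q = 1000 rad/s; BW = Δω/(2π) = 159.2 Hz.

(a) f₀ = 6894 Hz  (b) Q = 43.31  (c) BW = 159.2 Hz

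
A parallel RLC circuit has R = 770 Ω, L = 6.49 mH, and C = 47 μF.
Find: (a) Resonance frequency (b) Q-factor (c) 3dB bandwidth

Step 1 — Resonance: ω₀ = 1/√(LC) = 1/√(0.00649·4.7e-05) = 1811 rad/s.
Step 2 — f₀ = ω₀/(2π) = 288.2 Hz.
Step 3 — Parallel Q: Q = R/(ω₀L) = 770/(1811·0.00649) = 65.53.
Step 4 — Bandwidth: Δω = ω₀/Q = 27.63 rad/s; BW = Δω/(2π) = 4.398 Hz.

(a) f₀ = 288.2 Hz  (b) Q = 65.53  (c) BW = 4.398 Hz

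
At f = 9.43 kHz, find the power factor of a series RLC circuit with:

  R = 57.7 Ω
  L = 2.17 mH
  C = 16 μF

Step 1 — Angular frequency: ω = 2π·f = 2π·9430 = 5.925e+04 rad/s.
Step 2 — Component impedances:
  R: Z = R = 57.7 Ω
  L: Z = jωL = j·5.925e+04·0.00217 = 0 + j128.6 Ω
  C: Z = 1/(jωC) = -j/(ω·C) = 0 - j1.055 Ω
Step 3 — Series combination: Z_total = R + L + C = 57.7 + j127.5 Ω = 140∠65.7° Ω.
Step 4 — Power factor: PF = cos(φ) = Re(Z)/|Z| = 57.7/139.97 = 0.4122.
Step 5 — Type: Im(Z) = 127.5 ⇒ lagging (phase φ = 65.7°).

PF = 0.4122 (lagging, φ = 65.7°)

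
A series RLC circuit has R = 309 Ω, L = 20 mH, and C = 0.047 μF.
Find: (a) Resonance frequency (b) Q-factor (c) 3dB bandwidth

Step 1 — Resonance: ω₀ = 1/√(LC) = 1/√(0.02·4.7e-08) = 3.262e+04 rad/s.
Step 2 — f₀ = ω₀/(2π) = 5191 Hz.
Step 3 — Series Q: Q = ω₀L/R = 3.262e+04·0.02/309 = 2.111.
Step 4 — Bandwidth: Δω = ω₀/Q = 1.545e+04 rad/s; BW = Δω/(2π) = 2459 Hz.

(a) f₀ = 5191 Hz  (b) Q = 2.111  (c) BW = 2459 Hz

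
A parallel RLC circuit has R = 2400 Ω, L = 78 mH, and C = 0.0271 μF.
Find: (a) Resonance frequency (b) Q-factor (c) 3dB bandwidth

Step 1 — Resonance: ω₀ = 1/√(LC) = 1/√(0.078·2.71e-08) = 2.175e+04 rad/s.
Step 2 — f₀ = ω₀/(2π) = 3462 Hz.
Step 3 — Parallel Q: Q = R/(ω₀L) = 2400/(2.175e+04·0.078) = 1.415.
Step 4 — Bandwidth: Δω = ω₀/Q = 1.538e+04 rad/s; BW = Δω/(2π) = 2447 Hz.

(a) f₀ = 3462 Hz  (b) Q = 1.415  (c) BW = 2447 Hz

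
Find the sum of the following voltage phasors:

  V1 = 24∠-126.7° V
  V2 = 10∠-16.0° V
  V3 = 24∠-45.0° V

Step 1 — Convert each phasor to rectangular form:
  V1 = 24·(cos(-126.7°) + j·sin(-126.7°)) = -14.34 - j19.24 V
  V2 = 10·(cos(-16.0°) + j·sin(-16.0°)) = 9.613 - j2.756 V
  V3 = 24·(cos(-45.0°) + j·sin(-45.0°)) = 16.97 - j16.97 V
Step 2 — Sum components: V_total = 12.24 - j38.97 V.
Step 3 — Convert to polar: |V_total| = 40.85 V, ∠V_total = -72.6°.

V_total = 40.85∠-72.6° V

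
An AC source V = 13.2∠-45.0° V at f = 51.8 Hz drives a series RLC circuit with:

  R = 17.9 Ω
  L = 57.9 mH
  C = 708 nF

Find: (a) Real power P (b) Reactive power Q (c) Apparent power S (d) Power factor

Step 1 — Angular frequency: ω = 2π·f = 2π·51.8 = 325.5 rad/s.
Step 2 — Component impedances:
  R: Z = R = 17.9 Ω
  L: Z = jωL = j·325.5·0.0579 = 0 + j18.84 Ω
  C: Z = 1/(jωC) = -j/(ω·C) = 0 - j4340 Ω
Step 3 — Series combination: Z_total = R + L + C = 17.9 - j4321 Ω = 4321∠-89.8° Ω.
Step 4 — Source phasor: V = 13.2∠-45.0° V = 9.334 - j9.334 V.
Step 5 — Current: I = V / Z = 0.002169 + j0.002151 A = 0.003055∠44.8° A.
Step 6 — Complex power: S = V·I* = 0.0001671 - j0.04032 VA.
Step 7 — Real power: P = Re(S) = 0.0001671 W.
Step 8 — Reactive power: Q = Im(S) = -0.04032 VAR.
Step 9 — Apparent power: |S| = 0.04033 VA.
Step 10 — Power factor: PF = P/|S| = 0.004143 (leading).

(a) P = 0.0001671 W  (b) Q = -0.04032 VAR  (c) S = 0.04033 VA  (d) PF = 0.004143 (leading)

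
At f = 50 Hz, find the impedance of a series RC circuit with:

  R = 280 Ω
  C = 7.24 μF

Step 1 — Angular frequency: ω = 2π·f = 2π·50 = 314.2 rad/s.
Step 2 — Component impedances:
  R: Z = R = 280 Ω
  C: Z = 1/(jωC) = -j/(ω·C) = 0 - j439.7 Ω
Step 3 — Series combination: Z_total = R + C = 280 - j439.7 Ω = 521.2∠-57.5° Ω.

Z = 280 - j439.7 Ω = 521.2∠-57.5° Ω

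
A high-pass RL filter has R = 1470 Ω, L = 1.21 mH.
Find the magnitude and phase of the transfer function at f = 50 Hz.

Step 1 — Angular frequency: ω = 2π·50 = 314.2 rad/s.
Step 2 — Transfer function: H(jω) = jωL/(R + jωL).
Step 3 — Numerator jωL = j·0.3801; denominator R + jωL = 1470 + j0.3801.
Step 4 — H = 6.687e-08 + j0.0002586.
Step 5 — Magnitude: |H| = 0.0002586 (-71.7 dB); phase: φ = 90.0°.

|H| = 0.0002586 (-71.7 dB), φ = 90.0°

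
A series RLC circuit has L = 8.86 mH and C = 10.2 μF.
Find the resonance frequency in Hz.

Step 1 — Resonance condition Im(Z)=0 gives ω₀ = 1/√(LC).
Step 2 — ω₀ = 1/√(0.00886·1.02e-05) = 3326 rad/s.
Step 3 — f₀ = ω₀/(2π) = 529.4 Hz.

f₀ = 529.4 Hz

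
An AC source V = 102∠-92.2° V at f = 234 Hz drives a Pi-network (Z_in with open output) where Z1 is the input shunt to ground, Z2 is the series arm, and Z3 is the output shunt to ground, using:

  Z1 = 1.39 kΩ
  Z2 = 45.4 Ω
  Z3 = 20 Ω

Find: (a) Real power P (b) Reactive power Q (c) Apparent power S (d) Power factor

Step 1 — Angular frequency: ω = 2π·f = 2π·234 = 1470 rad/s.
Step 2 — Component impedances:
  Z1: Z = R = 1390 Ω
  Z2: Z = R = 45.4 Ω
  Z3: Z = R = 20 Ω
Step 3 — With open output, the series arm Z2 and the output shunt Z3 appear in series to ground: Z2 + Z3 = 65.4 Ω.
Step 4 — Parallel with input shunt Z1: Z_in = Z1 || (Z2 + Z3) = 62.46 Ω = 62.46∠0.0° Ω.
Step 5 — Source phasor: V = 102∠-92.2° V = -3.916 - j101.9 V.
Step 6 — Current: I = V / Z = -0.06269 - j1.632 A = 1.633∠-92.2° A.
Step 7 — Complex power: S = V·I* = 166.6 VA.
Step 8 — Real power: P = Re(S) = 166.6 W.
Step 9 — Reactive power: Q = Im(S) = 0 VAR.
Step 10 — Apparent power: |S| = 166.6 VA.
Step 11 — Power factor: PF = P/|S| = 1 (unity).

(a) P = 166.6 W  (b) Q = 0 VAR  (c) S = 166.6 VA  (d) PF = 1 (unity)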